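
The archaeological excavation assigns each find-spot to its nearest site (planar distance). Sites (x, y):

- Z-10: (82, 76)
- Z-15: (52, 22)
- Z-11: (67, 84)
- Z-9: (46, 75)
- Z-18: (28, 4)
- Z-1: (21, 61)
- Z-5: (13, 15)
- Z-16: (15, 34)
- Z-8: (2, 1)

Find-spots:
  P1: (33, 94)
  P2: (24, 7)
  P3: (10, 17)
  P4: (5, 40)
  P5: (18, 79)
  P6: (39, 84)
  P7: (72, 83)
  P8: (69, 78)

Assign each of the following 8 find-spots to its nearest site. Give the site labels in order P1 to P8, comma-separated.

P1 → Z-9 (d²=530.00)
P2 → Z-18 (d²=25.00)
P3 → Z-5 (d²=13.00)
P4 → Z-16 (d²=136.00)
P5 → Z-1 (d²=333.00)
P6 → Z-9 (d²=130.00)
P7 → Z-11 (d²=26.00)
P8 → Z-11 (d²=40.00)

Z-9, Z-18, Z-5, Z-16, Z-1, Z-9, Z-11, Z-11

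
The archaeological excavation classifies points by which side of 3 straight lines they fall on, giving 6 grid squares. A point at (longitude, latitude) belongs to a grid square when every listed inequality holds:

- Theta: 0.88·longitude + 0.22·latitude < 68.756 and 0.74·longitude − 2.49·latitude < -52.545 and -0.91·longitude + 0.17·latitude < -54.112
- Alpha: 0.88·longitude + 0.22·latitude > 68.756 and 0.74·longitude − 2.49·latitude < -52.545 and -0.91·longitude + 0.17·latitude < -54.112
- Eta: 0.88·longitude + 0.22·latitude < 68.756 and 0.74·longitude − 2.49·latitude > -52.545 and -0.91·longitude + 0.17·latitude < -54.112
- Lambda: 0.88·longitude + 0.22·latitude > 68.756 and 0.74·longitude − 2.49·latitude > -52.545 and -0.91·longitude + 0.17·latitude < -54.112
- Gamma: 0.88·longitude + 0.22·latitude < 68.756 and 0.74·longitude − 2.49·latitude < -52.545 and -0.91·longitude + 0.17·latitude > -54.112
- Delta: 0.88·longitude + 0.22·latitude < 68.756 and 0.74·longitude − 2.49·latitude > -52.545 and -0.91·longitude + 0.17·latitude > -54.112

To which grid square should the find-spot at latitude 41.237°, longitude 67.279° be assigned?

0.88·67.279 + 0.22·41.237 = 68.278, which is < 68.756
0.74·67.279 − 2.49·41.237 = -52.894, which is < -52.545
-0.91·67.279 + 0.17·41.237 = -54.214, which is < -54.112
This sign pattern matches Theta.

Theta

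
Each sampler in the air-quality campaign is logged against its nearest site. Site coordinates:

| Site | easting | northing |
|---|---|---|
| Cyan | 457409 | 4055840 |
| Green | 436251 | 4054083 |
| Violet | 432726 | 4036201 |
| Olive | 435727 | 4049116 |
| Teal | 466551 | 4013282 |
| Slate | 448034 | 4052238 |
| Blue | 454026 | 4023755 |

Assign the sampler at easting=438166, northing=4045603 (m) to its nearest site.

Squared distances to each site:
Cyan: 475089218.000; Green: 75577625.000; Violet: 117991204.000; Olive: 18289890.000; Teal: 1850355266.000; Slate: 141400649.000; Blue: 728874704.000.
Minimum at Olive.

Olive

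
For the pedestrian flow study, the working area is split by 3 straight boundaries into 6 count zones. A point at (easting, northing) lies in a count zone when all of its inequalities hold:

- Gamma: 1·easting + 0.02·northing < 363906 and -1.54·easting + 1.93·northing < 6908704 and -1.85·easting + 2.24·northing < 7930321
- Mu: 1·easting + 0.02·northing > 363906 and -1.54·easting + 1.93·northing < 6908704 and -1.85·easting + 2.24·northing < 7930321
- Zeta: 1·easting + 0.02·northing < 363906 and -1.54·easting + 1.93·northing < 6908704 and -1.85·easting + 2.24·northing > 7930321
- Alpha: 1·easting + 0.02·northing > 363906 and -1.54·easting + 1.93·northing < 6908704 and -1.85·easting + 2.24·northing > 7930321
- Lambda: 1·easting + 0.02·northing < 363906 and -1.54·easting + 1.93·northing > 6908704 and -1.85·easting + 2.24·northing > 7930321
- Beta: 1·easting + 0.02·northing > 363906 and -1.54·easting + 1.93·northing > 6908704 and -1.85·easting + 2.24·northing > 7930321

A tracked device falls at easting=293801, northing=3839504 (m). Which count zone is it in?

1·293801 + 0.02·3839504 = 370591.080, which is > 363906
-1.54·293801 + 1.93·3839504 = 6957789.180, which is > 6908704
-1.85·293801 + 2.24·3839504 = 8056957.110, which is > 7930321
This sign pattern matches Beta.

Beta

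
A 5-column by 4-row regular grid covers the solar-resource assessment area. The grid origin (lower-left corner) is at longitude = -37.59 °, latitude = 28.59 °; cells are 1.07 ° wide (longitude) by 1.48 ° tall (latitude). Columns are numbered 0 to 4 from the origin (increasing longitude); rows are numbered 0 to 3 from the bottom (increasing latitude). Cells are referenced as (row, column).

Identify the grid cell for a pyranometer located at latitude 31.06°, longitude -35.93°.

(1, 1)

Column index: ⌊(-35.93 − -37.59) / 1.07⌋ = ⌊1.551⌋ = 1
Row offset from origin: ⌊(31.06 − 28.59) / 1.48⌋ = ⌊1.669⌋ = 1 → row 1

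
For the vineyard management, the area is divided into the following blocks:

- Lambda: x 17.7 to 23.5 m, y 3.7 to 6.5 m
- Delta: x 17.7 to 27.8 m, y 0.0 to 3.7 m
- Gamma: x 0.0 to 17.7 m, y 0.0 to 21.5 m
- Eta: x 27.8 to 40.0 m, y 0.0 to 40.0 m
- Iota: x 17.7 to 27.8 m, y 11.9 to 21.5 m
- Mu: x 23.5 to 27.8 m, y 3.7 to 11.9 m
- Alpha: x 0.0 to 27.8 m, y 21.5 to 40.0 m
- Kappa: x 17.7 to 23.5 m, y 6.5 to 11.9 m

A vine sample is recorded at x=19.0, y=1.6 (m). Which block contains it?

Delta

The point has x = 19.0 and y = 1.6.
Only Delta satisfies 17.7 ≤ x ≤ 27.8 and 0.0 ≤ y ≤ 3.7.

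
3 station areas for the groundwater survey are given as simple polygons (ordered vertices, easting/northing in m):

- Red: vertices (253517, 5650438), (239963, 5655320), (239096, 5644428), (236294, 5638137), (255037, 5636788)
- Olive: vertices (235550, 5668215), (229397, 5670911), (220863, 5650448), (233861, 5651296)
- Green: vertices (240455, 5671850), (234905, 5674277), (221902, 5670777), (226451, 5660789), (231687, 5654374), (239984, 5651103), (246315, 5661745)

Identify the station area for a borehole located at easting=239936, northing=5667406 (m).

Green

Cast a ray rightward from (239936, 5667406). For each polygon, the edges (by vertex number in listed order) whose endpoints lie on opposite sides of northing = 5667406, where each meets that height, and whether that is right or left of the point:
Red: no edge straddles that height → 0 crossings.
Olive: 2–3 at easting≈227935.3 (left), 4–1 at easting≈235469.2 (left) → 0 crossings.
Green: 3–4 at easting≈223437.3 (left), 7–1 at easting≈243032.1 (right) → 1 crossing.
Only Green has an odd count, so the point is inside Green.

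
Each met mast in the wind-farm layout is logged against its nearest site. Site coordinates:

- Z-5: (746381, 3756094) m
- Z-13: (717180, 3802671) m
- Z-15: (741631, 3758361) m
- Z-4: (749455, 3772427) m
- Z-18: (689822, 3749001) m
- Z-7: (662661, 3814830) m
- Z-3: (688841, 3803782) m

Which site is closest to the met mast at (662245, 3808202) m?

Squared distances to each site:
Z-5: 9794110160.000; Z-13: 3048446186.000; Z-15: 8786262277.000; Z-4: 8885434725.000; Z-18: 4265249330.000; Z-7: 44103440.000; Z-3: 726883616.000.
Minimum at Z-7.

Z-7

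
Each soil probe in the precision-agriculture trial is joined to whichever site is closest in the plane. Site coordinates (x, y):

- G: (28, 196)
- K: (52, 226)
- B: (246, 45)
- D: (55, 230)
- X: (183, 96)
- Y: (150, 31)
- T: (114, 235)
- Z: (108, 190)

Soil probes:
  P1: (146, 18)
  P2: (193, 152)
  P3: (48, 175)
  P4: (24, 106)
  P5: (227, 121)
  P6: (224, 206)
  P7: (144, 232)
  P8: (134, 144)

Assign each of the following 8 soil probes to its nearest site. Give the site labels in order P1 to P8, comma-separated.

P1 → Y (d²=185.00)
P2 → X (d²=3236.00)
P3 → G (d²=841.00)
P4 → G (d²=8116.00)
P5 → X (d²=2561.00)
P6 → T (d²=12941.00)
P7 → T (d²=909.00)
P8 → Z (d²=2792.00)

Y, X, G, G, X, T, T, Z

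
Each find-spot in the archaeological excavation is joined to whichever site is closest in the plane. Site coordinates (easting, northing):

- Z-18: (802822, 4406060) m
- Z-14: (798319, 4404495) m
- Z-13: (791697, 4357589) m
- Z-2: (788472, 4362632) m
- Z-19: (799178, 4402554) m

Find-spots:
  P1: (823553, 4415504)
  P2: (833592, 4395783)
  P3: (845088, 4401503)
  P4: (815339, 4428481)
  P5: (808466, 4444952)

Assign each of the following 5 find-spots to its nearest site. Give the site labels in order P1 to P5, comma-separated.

P1 → Z-18 (d²=518963497.00)
P2 → Z-18 (d²=1052409629.00)
P3 → Z-18 (d²=1807181005.00)
P4 → Z-18 (d²=659376530.00)
P5 → Z-18 (d²=1544442400.00)

Z-18, Z-18, Z-18, Z-18, Z-18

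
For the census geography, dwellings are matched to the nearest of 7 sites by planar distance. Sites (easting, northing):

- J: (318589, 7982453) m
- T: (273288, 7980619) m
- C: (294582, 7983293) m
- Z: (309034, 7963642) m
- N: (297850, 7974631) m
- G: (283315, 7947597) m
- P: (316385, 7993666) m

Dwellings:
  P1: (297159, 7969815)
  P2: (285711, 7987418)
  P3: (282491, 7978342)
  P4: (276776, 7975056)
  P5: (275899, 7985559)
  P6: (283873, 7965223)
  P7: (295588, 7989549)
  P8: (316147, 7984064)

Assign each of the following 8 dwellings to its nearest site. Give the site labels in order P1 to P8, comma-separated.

P1 → N (d²=23671337.00)
P2 → C (d²=95710266.00)
P3 → T (d²=89879938.00)
P4 → T (d²=43113113.00)
P5 → T (d²=31220921.00)
P6 → N (d²=283866993.00)
P7 → C (d²=40149572.00)
P8 → J (d²=8558685.00)

N, C, T, T, T, N, C, J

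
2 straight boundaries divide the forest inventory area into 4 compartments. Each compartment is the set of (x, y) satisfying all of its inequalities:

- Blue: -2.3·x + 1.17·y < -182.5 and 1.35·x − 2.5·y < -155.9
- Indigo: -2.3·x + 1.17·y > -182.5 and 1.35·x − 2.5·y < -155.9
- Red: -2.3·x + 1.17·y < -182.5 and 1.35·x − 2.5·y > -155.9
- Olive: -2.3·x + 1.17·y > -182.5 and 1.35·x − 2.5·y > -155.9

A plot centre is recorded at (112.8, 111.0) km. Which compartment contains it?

-2.3·112.8 + 1.17·111.0 = -129.570, which is > -182.5
1.35·112.8 − 2.5·111.0 = -125.220, which is > -155.9
This sign pattern matches Olive.

Olive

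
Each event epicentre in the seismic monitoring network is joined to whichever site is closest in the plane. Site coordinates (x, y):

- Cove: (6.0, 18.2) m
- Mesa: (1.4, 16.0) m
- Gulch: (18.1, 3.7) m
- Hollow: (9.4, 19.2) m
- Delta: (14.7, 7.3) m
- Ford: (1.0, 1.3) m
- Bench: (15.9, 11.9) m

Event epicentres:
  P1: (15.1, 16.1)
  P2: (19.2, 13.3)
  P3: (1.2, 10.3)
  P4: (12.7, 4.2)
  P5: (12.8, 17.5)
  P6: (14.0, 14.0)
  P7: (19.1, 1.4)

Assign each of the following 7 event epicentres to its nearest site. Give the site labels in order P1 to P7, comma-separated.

P1 → Bench (d²=18.28)
P2 → Bench (d²=12.85)
P3 → Mesa (d²=32.53)
P4 → Delta (d²=13.61)
P5 → Hollow (d²=14.45)
P6 → Bench (d²=8.02)
P7 → Gulch (d²=6.29)

Bench, Bench, Mesa, Delta, Hollow, Bench, Gulch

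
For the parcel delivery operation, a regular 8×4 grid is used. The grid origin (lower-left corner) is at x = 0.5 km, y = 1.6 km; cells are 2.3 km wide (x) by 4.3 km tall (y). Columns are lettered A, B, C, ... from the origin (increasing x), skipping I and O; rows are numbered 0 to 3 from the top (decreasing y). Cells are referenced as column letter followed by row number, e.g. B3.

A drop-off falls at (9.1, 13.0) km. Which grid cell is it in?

D1

Column index: ⌊(9.1 − 0.5) / 2.3⌋ = ⌊3.739⌋ = 3 → column D
Row offset from origin: ⌊(13.0 − 1.6) / 4.3⌋ = ⌊2.651⌋ = 2 → row 1 (counted from top)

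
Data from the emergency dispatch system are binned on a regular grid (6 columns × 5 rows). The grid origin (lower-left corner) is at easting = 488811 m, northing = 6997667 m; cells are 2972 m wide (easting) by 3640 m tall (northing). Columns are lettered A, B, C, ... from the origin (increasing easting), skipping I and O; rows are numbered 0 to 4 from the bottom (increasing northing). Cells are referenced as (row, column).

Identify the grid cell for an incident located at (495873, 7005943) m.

Column index: ⌊(495873 − 488811) / 2972⌋ = ⌊2.376⌋ = 2 → column C
Row offset from origin: ⌊(7005943 − 6997667) / 3640⌋ = ⌊2.274⌋ = 2 → row 2

(2, C)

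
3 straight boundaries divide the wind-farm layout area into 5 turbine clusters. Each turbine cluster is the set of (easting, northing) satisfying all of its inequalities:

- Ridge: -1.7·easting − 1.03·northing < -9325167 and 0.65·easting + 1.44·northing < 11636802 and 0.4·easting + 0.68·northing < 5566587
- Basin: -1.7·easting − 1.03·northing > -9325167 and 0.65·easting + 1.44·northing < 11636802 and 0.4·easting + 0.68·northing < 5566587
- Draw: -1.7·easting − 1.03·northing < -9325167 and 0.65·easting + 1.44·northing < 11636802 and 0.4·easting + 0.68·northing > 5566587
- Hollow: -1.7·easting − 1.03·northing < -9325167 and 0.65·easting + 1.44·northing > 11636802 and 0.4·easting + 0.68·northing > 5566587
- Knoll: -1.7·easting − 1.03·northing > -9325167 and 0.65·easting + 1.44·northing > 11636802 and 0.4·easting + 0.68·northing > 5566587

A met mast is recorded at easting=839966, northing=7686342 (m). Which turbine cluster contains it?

Ridge

-1.7·839966 − 1.03·7686342 = -9344874.460, which is < -9325167
0.65·839966 + 1.44·7686342 = 11614310.380, which is < 11636802
0.4·839966 + 0.68·7686342 = 5562698.960, which is < 5566587
This sign pattern matches Ridge.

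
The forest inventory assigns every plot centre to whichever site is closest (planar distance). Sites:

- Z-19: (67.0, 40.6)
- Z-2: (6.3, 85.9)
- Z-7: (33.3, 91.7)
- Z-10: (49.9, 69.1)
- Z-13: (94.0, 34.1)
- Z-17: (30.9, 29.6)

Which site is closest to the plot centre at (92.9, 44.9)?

Z-13

Squared distances to each site:
Z-19: 689.300; Z-2: 9180.560; Z-7: 5742.400; Z-10: 2434.640; Z-13: 117.850; Z-17: 4078.090.
Minimum at Z-13.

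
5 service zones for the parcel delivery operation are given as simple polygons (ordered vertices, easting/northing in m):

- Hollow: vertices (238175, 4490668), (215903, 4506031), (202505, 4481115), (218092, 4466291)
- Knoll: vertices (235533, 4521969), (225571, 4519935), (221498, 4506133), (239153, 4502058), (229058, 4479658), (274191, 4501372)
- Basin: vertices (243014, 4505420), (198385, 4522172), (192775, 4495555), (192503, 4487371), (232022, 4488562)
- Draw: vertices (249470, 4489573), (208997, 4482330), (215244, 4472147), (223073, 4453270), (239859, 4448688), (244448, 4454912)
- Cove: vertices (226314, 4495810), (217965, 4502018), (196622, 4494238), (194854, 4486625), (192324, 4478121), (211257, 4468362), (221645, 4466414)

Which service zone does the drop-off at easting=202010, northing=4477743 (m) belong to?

Cove

Cast a ray rightward from (202010, 4477743). For each polygon, the edges (by vertex number in listed order) whose endpoints lie on opposite sides of northing = 4477743, where each meets that height, and whether that is right or left of the point:
Hollow: 3–4 at easting≈206050.6 (right), 4–1 at easting≈227526.7 (right) → 2 crossings.
Knoll: no edge straddles that height → 0 crossings.
Basin: no edge straddles that height → 0 crossings.
Draw: 2–3 at easting≈211811.0 (right), 6–1 at easting≈247756.0 (right) → 2 crossings.
Cove: 5–6 at easting≈193057.3 (left), 7–1 at easting≈223444.4 (right) → 1 crossing.
Only Cove has an odd count, so the point is inside Cove.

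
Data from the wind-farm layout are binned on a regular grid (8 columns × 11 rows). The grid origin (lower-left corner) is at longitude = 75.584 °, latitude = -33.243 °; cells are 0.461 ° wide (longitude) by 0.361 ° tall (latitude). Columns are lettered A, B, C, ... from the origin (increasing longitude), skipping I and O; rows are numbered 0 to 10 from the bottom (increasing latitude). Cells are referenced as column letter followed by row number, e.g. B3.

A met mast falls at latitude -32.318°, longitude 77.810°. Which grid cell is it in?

E2

Column index: ⌊(77.810 − 75.584) / 0.461⌋ = ⌊4.829⌋ = 4 → column E
Row offset from origin: ⌊(-32.318 − -33.243) / 0.361⌋ = ⌊2.562⌋ = 2 → row 2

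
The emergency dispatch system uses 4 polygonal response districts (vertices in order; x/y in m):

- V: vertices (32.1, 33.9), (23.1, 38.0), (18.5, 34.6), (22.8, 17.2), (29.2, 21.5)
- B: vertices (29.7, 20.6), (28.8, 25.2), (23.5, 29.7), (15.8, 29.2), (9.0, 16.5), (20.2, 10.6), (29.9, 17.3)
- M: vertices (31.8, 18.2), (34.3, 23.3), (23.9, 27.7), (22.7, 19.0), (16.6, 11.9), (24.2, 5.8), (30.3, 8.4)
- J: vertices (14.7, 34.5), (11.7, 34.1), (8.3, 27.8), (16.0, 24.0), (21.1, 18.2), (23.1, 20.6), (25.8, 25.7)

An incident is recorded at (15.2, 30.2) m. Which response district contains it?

J

Cast a ray rightward from (15.2, 30.2). For each polygon, the edges (by vertex number in listed order) whose endpoints lie on opposite sides of y = 30.2, where each meets that height, and whether that is right or left of the point:
V: 3–4 at x≈19.59 (right), 5–1 at x≈31.23 (right) → 2 crossings.
B: no edge straddles that height → 0 crossings.
M: no edge straddles that height → 0 crossings.
J: 2–3 at x≈9.60 (left), 7–1 at x≈20.12 (right) → 1 crossing.
Only J has an odd count, so the point is inside J.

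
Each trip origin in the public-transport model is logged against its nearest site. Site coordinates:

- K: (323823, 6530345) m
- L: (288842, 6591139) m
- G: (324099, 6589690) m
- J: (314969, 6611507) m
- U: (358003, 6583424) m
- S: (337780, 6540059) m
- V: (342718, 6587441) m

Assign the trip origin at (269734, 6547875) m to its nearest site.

L

Squared distances to each site:
K: 3232920821.000; L: 2236889360.000; G: 4704047450.000; J: 6095236649.000; U: 9055147762.000; S: 4691347972.000; V: 6892132612.000.
Minimum at L.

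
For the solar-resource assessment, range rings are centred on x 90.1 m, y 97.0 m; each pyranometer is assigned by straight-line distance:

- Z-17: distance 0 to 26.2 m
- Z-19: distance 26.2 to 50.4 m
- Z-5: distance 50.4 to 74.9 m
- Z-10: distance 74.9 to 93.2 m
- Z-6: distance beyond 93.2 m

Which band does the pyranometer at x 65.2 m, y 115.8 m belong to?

Distance = √((65.2−90.1)² + (115.8−97.0)²) = √(620.010 + 353.440) = 31.200 m.
26.2 ≤ 31.200 < 50.4 → Z-19.

Z-19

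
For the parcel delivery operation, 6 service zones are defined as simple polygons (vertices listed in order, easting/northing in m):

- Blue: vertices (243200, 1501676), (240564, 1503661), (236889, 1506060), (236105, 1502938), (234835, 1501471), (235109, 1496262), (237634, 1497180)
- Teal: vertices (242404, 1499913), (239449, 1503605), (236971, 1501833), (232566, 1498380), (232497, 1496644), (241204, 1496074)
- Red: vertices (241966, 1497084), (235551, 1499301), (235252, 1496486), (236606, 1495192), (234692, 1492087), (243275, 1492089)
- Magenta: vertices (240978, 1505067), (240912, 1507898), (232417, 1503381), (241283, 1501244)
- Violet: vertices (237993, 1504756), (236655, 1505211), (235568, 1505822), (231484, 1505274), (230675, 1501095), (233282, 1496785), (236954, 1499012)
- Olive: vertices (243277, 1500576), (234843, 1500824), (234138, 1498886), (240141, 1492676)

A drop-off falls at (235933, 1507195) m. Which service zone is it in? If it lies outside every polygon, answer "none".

Cast a ray rightward from (235933, 1507195). For each polygon, the edges (by vertex number in listed order) whose endpoints lie on opposite sides of northing = 1507195, where each meets that height, and whether that is right or left of the point:
Blue: no edge straddles that height → 0 crossings.
Teal: no edge straddles that height → 0 crossings.
Red: no edge straddles that height → 0 crossings.
Magenta: 1–2 at easting≈240928.4 (right), 2–3 at easting≈239589.9 (right) → 2 crossings.
Violet: no edge straddles that height → 0 crossings.
Olive: no edge straddles that height → 0 crossings.
All counts are even, so the point lies outside every listed polygon.

none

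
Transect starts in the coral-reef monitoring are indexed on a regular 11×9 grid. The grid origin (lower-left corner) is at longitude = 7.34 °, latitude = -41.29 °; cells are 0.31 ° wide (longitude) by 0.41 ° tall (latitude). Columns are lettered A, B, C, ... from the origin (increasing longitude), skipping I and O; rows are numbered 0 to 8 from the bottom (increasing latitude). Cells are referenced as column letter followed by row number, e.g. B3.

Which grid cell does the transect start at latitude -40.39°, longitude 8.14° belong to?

C2

Column index: ⌊(8.14 − 7.34) / 0.31⌋ = ⌊2.581⌋ = 2 → column C
Row offset from origin: ⌊(-40.39 − -41.29) / 0.41⌋ = ⌊2.195⌋ = 2 → row 2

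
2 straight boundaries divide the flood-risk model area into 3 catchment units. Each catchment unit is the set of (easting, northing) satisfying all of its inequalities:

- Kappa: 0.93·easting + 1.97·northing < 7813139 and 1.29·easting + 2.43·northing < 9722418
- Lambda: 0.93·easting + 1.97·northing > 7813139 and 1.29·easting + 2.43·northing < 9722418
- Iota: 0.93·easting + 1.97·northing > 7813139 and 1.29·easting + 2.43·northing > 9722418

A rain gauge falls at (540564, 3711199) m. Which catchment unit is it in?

Lambda

0.93·540564 + 1.97·3711199 = 7813786.550, which is > 7813139
1.29·540564 + 2.43·3711199 = 9715541.130, which is < 9722418
This sign pattern matches Lambda.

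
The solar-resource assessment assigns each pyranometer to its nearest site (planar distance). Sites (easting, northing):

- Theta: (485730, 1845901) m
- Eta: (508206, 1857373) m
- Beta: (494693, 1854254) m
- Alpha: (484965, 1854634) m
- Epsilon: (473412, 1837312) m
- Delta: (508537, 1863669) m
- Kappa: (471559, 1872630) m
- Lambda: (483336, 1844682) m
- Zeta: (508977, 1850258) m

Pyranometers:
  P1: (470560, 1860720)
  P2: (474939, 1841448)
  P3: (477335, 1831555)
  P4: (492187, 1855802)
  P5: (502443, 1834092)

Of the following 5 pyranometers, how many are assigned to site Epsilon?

P1 → Kappa
P2 → Epsilon
P3 → Epsilon
P4 → Beta
P5 → Zeta
2 of the 5 go to Epsilon.

2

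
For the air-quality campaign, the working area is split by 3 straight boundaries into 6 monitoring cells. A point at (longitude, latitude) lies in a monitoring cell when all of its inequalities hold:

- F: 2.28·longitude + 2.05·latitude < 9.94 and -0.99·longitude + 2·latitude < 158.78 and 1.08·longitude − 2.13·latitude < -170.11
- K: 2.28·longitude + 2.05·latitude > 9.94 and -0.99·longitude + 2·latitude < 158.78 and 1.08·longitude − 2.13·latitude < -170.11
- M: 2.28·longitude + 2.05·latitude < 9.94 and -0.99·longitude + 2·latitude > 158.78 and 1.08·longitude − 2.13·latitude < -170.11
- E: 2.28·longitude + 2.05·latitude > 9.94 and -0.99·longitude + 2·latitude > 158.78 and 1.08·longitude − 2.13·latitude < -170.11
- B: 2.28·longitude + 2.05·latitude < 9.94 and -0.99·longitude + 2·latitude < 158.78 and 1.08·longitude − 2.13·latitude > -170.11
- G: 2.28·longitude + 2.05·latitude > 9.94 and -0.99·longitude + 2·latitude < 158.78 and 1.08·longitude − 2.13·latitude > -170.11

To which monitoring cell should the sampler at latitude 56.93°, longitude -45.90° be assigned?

E

2.28·-45.90 + 2.05·56.93 = 12.055, which is > 9.94
-0.99·-45.90 + 2·56.93 = 159.301, which is > 158.78
1.08·-45.90 − 2.13·56.93 = -170.833, which is < -170.11
This sign pattern matches E.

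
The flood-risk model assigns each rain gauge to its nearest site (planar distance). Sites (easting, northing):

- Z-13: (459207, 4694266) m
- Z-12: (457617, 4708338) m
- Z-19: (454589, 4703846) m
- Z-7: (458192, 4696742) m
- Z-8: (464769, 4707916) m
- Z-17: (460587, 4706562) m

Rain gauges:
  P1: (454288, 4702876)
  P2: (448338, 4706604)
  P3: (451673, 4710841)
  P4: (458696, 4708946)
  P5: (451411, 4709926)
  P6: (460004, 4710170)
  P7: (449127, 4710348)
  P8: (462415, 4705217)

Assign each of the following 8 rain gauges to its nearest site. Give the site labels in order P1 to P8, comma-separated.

P1 → Z-19 (d²=1031501.00)
P2 → Z-19 (d²=46681565.00)
P3 → Z-12 (d²=41596145.00)
P4 → Z-12 (d²=1533905.00)
P5 → Z-12 (d²=41036180.00)
P6 → Z-12 (d²=9053993.00)
P7 → Z-19 (d²=72109448.00)
P8 → Z-17 (d²=5150609.00)

Z-19, Z-19, Z-12, Z-12, Z-12, Z-12, Z-19, Z-17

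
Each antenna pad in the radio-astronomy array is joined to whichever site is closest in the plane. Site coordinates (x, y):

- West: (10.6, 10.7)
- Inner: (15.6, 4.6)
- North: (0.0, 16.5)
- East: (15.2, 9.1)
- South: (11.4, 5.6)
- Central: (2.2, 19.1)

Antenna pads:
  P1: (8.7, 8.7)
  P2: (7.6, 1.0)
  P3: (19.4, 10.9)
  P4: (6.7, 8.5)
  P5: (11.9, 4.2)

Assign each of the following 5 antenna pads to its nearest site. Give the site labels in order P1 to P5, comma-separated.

West, South, East, West, South

P1 → West (d²=7.61)
P2 → South (d²=35.60)
P3 → East (d²=20.88)
P4 → West (d²=20.05)
P5 → South (d²=2.21)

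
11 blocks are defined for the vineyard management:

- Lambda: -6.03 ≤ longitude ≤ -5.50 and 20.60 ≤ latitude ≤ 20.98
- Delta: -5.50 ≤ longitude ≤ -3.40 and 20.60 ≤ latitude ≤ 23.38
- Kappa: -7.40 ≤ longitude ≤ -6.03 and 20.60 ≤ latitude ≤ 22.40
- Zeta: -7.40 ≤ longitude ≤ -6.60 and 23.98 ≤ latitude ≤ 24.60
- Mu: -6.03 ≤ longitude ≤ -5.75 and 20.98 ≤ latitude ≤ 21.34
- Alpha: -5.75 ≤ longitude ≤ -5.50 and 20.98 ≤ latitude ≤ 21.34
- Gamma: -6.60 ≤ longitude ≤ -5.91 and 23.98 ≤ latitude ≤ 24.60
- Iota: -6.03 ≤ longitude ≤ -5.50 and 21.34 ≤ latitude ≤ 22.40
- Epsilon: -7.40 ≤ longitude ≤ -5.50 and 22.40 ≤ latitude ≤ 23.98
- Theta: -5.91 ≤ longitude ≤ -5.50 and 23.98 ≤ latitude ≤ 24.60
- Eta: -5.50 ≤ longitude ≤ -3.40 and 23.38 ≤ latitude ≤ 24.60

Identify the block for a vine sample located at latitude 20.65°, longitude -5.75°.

The point has longitude = -5.75 and latitude = 20.65.
Only Lambda satisfies -6.03 ≤ longitude ≤ -5.50 and 20.60 ≤ latitude ≤ 20.98.

Lambda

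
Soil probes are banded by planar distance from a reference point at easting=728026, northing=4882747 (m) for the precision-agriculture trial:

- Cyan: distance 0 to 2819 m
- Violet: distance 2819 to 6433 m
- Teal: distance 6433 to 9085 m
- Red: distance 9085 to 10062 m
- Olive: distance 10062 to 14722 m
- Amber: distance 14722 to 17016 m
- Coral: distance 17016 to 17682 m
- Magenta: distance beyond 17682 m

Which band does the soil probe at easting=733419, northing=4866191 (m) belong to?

Coral

Distance = √((733419−728026)² + (4866191−4882747)²) = √(29084449.000 + 274101136.000) = 17412.225 m.
17016 ≤ 17412.225 < 17682 → Coral.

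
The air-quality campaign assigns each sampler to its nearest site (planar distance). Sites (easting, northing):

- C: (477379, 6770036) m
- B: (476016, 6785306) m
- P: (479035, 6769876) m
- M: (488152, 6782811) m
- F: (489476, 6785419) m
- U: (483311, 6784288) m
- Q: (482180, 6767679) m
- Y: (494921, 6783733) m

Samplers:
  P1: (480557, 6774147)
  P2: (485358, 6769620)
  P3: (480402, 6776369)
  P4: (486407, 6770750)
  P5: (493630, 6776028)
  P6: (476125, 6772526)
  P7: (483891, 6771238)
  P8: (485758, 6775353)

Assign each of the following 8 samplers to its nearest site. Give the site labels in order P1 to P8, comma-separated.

P1 → P (d²=20557925.00)
P2 → Q (d²=13867165.00)
P3 → P (d²=44027738.00)
P4 → Q (d²=27298570.00)
P5 → Y (d²=61033706.00)
P6 → C (d²=7772616.00)
P7 → Q (d²=15594002.00)
P8 → M (d²=61353000.00)

P, Q, P, Q, Y, C, Q, M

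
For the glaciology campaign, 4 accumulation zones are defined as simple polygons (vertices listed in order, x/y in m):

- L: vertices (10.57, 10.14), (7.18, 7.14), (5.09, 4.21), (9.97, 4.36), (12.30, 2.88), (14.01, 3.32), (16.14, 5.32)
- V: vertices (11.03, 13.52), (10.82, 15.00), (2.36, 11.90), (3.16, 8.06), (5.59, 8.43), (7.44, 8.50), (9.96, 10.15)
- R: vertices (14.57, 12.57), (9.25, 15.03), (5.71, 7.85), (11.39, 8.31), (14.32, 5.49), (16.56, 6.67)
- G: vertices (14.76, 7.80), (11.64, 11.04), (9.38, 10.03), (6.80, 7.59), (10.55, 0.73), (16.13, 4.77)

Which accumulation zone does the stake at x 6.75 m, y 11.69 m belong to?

V

Cast a ray rightward from (6.75, 11.69). For each polygon, the edges (by vertex number in listed order) whose endpoints lie on opposite sides of y = 11.69, where each meets that height, and whether that is right or left of the point:
L: no edge straddles that height → 0 crossings.
V: 3–4 at x≈2.404 (left), 7–1 at x≈10.449 (right) → 1 crossing.
R: 2–3 at x≈7.603 (right), 6–1 at x≈14.867 (right) → 2 crossings.
G: no edge straddles that height → 0 crossings.
Only V has an odd count, so the point is inside V.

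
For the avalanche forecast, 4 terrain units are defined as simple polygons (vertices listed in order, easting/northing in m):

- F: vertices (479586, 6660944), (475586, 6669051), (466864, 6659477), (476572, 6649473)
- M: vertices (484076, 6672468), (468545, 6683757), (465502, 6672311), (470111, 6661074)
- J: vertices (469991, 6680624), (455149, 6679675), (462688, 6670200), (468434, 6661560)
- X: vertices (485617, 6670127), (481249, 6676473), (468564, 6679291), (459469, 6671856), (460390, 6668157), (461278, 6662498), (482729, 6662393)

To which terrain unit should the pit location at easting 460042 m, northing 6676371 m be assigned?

Cast a ray rightward from (460042, 6676371). For each polygon, the edges (by vertex number in listed order) whose endpoints lie on opposite sides of northing = 6676371, where each meets that height, and whether that is right or left of the point:
F: no edge straddles that height → 0 crossings.
M: 1–2 at easting≈478706.4 (right), 2–3 at easting≈466581.4 (right) → 2 crossings.
J: 2–3 at easting≈457777.9 (left), 4–1 at easting≈469643.6 (right) → 1 crossing.
X: 1–2 at easting≈481319.2 (right), 3–4 at easting≈464992.1 (right) → 2 crossings.
Only J has an odd count, so the point is inside J.

J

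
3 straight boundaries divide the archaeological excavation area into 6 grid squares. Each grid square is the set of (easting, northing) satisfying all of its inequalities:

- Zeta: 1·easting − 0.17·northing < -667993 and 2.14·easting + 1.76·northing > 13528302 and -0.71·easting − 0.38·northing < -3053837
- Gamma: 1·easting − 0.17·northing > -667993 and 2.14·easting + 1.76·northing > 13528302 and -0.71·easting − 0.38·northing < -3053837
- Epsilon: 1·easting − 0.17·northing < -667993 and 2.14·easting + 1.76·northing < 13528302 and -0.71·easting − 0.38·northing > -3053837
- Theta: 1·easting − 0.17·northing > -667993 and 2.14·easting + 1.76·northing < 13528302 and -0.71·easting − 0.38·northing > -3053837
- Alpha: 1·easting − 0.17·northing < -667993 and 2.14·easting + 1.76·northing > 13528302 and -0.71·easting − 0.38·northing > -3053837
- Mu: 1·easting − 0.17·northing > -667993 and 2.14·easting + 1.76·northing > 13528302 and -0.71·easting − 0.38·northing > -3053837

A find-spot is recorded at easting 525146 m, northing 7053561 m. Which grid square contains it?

1·525146 − 0.17·7053561 = -673959.370, which is < -667993
2.14·525146 + 1.76·7053561 = 13538079.800, which is > 13528302
-0.71·525146 − 0.38·7053561 = -3053206.840, which is > -3053837
This sign pattern matches Alpha.

Alpha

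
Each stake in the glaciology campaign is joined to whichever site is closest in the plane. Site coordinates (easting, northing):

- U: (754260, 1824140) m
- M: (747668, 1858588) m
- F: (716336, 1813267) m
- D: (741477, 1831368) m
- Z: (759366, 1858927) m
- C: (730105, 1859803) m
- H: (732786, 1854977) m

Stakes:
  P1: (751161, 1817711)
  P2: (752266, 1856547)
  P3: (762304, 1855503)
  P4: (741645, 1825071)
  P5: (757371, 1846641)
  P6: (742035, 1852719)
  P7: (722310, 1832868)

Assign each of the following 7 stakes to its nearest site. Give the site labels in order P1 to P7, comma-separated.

U, M, Z, D, Z, M, D

P1 → U (d²=50935842.00)
P2 → M (d²=25307285.00)
P3 → Z (d²=20355620.00)
P4 → D (d²=39680433.00)
P5 → Z (d²=154925821.00)
P6 → M (d²=66175850.00)
P7 → D (d²=369623889.00)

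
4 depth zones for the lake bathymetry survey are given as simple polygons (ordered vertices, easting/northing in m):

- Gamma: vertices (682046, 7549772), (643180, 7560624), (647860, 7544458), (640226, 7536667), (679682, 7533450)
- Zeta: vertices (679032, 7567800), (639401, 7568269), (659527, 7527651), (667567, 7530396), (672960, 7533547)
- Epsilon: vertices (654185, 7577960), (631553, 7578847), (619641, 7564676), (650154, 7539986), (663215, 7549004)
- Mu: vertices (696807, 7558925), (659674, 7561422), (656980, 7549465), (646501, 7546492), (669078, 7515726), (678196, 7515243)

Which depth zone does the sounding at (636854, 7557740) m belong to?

Cast a ray rightward from (636854, 7557740). For each polygon, the edges (by vertex number in listed order) whose endpoints lie on opposite sides of northing = 7557740, where each meets that height, and whether that is right or left of the point:
Gamma: 1–2 at easting≈653508.9 (right), 2–3 at easting≈644014.9 (right) → 2 crossings.
Zeta: 2–3 at easting≈644618.1 (right), 5–1 at easting≈677248.7 (right) → 2 crossings.
Epsilon: 3–4 at easting≈628212.8 (left), 5–1 at easting≈660490.7 (right) → 1 crossing.
Mu: 2–3 at easting≈658844.4 (right), 6–1 at easting≈696302.1 (right) → 2 crossings.
Only Epsilon has an odd count, so the point is inside Epsilon.

Epsilon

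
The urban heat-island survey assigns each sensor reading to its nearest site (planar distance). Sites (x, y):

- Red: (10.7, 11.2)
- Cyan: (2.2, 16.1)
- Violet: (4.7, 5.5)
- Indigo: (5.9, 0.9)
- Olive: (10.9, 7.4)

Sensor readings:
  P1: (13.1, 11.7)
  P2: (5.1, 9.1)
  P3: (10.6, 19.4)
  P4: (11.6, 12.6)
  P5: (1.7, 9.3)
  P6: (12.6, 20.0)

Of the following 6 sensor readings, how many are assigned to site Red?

P1 → Red
P2 → Violet
P3 → Red
P4 → Red
P5 → Violet
P6 → Red
4 of the 6 go to Red.

4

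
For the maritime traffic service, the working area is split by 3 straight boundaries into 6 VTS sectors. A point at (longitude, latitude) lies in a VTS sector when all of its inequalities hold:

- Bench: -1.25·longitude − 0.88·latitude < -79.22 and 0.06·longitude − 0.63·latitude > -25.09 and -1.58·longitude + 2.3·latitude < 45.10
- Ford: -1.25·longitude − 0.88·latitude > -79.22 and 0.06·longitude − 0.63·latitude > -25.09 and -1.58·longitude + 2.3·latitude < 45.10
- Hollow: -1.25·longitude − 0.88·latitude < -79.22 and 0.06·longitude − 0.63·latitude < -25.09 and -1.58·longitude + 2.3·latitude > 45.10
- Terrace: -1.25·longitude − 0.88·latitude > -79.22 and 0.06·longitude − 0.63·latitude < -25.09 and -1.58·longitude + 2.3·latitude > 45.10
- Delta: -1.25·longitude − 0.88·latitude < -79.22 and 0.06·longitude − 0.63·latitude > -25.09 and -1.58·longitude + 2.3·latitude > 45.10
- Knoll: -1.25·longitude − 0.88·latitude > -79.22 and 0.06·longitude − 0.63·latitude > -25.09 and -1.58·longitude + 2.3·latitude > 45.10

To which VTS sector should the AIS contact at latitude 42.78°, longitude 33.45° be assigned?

-1.25·33.45 − 0.88·42.78 = -79.459, which is < -79.22
0.06·33.45 − 0.63·42.78 = -24.944, which is > -25.09
-1.58·33.45 + 2.3·42.78 = 45.543, which is > 45.10
This sign pattern matches Delta.

Delta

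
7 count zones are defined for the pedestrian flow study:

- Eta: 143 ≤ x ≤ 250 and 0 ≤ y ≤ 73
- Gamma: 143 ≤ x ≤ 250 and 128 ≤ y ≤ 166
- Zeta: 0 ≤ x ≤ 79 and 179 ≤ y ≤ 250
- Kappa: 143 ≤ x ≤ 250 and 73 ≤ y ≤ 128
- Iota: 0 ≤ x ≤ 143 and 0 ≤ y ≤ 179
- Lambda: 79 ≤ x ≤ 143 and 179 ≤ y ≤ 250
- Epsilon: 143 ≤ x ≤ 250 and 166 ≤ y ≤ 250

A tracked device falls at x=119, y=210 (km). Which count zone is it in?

The point has x = 119 and y = 210.
Only Lambda satisfies 79 ≤ x ≤ 143 and 179 ≤ y ≤ 250.

Lambda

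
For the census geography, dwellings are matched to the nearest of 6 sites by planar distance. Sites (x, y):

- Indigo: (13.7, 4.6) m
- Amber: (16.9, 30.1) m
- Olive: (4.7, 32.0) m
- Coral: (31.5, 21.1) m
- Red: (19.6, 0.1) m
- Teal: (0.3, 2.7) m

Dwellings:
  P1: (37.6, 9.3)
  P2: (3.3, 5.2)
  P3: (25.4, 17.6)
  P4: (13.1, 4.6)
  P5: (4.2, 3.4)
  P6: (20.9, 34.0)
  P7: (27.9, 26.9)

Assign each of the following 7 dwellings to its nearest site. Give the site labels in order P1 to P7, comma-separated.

P1 → Coral (d²=176.45)
P2 → Teal (d²=15.25)
P3 → Coral (d²=49.46)
P4 → Indigo (d²=0.36)
P5 → Teal (d²=15.70)
P6 → Amber (d²=31.21)
P7 → Coral (d²=46.60)

Coral, Teal, Coral, Indigo, Teal, Amber, Coral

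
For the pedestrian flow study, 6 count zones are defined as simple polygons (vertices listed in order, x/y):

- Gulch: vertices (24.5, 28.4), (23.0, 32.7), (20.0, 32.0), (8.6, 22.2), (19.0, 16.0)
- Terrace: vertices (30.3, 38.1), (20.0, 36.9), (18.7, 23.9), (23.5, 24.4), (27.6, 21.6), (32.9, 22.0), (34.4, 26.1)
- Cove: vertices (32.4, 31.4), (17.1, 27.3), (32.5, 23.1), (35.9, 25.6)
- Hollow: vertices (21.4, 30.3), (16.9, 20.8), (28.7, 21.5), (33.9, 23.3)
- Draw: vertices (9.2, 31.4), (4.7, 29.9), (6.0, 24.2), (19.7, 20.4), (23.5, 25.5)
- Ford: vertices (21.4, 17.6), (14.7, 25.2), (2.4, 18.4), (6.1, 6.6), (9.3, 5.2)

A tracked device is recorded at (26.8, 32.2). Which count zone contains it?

Terrace

Cast a ray rightward from (26.8, 32.2). For each polygon, the edges (by vertex number in listed order) whose endpoints lie on opposite sides of y = 32.2, where each meets that height, and whether that is right or left of the point:
Gulch: 1–2 at x≈23.17 (left), 2–3 at x≈20.86 (left) → 0 crossings.
Terrace: 2–3 at x≈19.53 (left), 7–1 at x≈32.32 (right) → 1 crossing.
Cove: no edge straddles that height → 0 crossings.
Hollow: no edge straddles that height → 0 crossings.
Draw: no edge straddles that height → 0 crossings.
Ford: no edge straddles that height → 0 crossings.
Only Terrace has an odd count, so the point is inside Terrace.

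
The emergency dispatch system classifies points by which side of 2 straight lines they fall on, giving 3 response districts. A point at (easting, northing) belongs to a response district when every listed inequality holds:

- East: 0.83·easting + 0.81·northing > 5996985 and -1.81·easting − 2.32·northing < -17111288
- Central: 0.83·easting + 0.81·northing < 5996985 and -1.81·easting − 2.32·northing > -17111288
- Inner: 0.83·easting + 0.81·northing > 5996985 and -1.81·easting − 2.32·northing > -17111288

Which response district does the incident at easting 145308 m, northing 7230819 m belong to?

0.83·145308 + 0.81·7230819 = 5977569.030, which is < 5996985
-1.81·145308 − 2.32·7230819 = -17038507.560, which is > -17111288
This sign pattern matches Central.

Central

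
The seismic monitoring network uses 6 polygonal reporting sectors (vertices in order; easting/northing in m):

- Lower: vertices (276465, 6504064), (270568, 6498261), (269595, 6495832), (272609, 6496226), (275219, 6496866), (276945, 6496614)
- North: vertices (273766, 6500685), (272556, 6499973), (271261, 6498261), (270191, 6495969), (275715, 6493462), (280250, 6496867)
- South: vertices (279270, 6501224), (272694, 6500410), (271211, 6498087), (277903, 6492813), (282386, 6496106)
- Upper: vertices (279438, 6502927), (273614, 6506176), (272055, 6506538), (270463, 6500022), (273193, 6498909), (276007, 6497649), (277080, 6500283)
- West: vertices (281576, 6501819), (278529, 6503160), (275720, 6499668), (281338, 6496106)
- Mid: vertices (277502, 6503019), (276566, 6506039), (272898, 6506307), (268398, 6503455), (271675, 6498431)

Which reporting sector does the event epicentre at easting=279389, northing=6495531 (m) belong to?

South

Cast a ray rightward from (279389, 6495531). For each polygon, the edges (by vertex number in listed order) whose endpoints lie on opposite sides of northing = 6495531, where each meets that height, and whether that is right or left of the point:
Lower: no edge straddles that height → 0 crossings.
North: 4–5 at easting≈271156.1 (left), 5–6 at easting≈278470.6 (left) → 0 crossings.
South: 3–4 at easting≈274454.2 (left), 4–5 at easting≈281603.2 (right) → 1 crossing.
Upper: no edge straddles that height → 0 crossings.
West: no edge straddles that height → 0 crossings.
Mid: no edge straddles that height → 0 crossings.
Only South has an odd count, so the point is inside South.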